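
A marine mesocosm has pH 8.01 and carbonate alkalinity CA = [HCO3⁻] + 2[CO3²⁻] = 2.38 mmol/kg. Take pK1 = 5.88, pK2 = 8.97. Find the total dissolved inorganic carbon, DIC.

CA = [HCO3⁻] + 2[CO3²⁻] = (α₁ + 2α₂)·DIC
At pH 8.01: [H⁺]/K1 = 10^-2.13 = 0.0074131, K2/[H⁺] = 10^-0.96 = 0.10965
α₁ = 1/(1 + 0.0074131 + 0.10965) = 1/1.1171 = 0.8952; α₂ = α₁·K2/[H⁺] = 0.09816
α₁ + 2α₂ = 1.0915
DIC = CA / (α₁ + 2α₂) = 2.38 / 1.0915 = 2.18 mmol/kg

DIC = 2.18 mmol/kg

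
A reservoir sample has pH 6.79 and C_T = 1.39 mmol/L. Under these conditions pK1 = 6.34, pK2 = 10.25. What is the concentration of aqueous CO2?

α₀ = 1 / (1 + K1/[H⁺] + K1K2/[H⁺]²) = 1 / (1 + 10^+0.45 + 10^-3.01)
   = 1 / (1 + 2.8184 + 0.00097724) = 1/3.8194 = 0.2618
[CO2*] = α₀ × DIC = 0.2618 × 1.39 = 0.364 mmol/L

[CO2*] = 0.364 mmol/L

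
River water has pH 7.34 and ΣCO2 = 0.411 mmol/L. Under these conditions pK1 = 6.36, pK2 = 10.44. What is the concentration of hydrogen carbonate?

α₁ = 1 / (1 + [H⁺]/K1 + K2/[H⁺]) = 1 / (1 + 10^-0.98 + 10^-3.10)
   = 1 / (1 + 0.10471 + 0.00079433) = 1/1.1055 = 0.9046
[HCO3⁻] = α₁ × DIC = 0.9046 × 0.411 = 0.372 mmol/L

[HCO3⁻] = 0.372 mmol/L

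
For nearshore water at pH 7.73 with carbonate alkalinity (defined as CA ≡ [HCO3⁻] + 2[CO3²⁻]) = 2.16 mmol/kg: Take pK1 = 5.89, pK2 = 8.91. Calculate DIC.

CA = [HCO3⁻] + 2[CO3²⁻] = (α₁ + 2α₂)·DIC
At pH 7.73: [H⁺]/K1 = 10^-1.84 = 0.014454, K2/[H⁺] = 10^-1.18 = 0.066069
α₁ = 1/(1 + 0.014454 + 0.066069) = 1/1.0805 = 0.9255; α₂ = α₁·K2/[H⁺] = 0.06115
α₁ + 2α₂ = 1.0478
DIC = CA / (α₁ + 2α₂) = 2.16 / 1.0478 = 2.06 mmol/kg

DIC = 2.06 mmol/kg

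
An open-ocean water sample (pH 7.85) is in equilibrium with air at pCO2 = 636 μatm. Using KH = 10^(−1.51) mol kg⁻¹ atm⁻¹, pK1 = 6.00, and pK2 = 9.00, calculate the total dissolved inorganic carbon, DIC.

[CO2*] = KH · pCO2 = 10^(−1.51) × 636×10^-6 = 1.965×10^-5 mol/kg
α₀ = 1/(1 + K1/[H⁺] + K1K2/[H⁺]²) = 1/(1 + 10^+1.85 + 10^+0.70) = 0.01302
DIC = [CO2*]/α₀ = 1.965×10^-5 / 0.01302 = 1.51 mmol/kg

DIC = 1.51 mmol/kg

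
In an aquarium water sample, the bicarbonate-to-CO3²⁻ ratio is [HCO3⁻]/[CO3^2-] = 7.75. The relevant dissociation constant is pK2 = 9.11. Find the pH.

pH = 8.22

From K2 = [H⁺][CO3^2-]/[HCO3⁻]:  pH = pK2 − log₁₀([HCO3⁻]/[CO3^2-])
log₁₀(7.75) = +0.889
pH = 9.11 − (+0.889) = 8.22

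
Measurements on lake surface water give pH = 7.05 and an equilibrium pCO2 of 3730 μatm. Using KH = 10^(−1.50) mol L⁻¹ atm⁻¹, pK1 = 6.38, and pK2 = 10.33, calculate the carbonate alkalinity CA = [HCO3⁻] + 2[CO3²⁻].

CA = 0.552 mmol/L

[CO2*] = KH · pCO2 = 10^(−1.50) × 3730×10^-6 = 1.180×10^-4 mol/L
α₀ = 1/(1 + K1/[H⁺] + K1K2/[H⁺]²) = 1/(1 + 10^+0.67 + 10^-2.61) = 0.1761
DIC = [CO2*]/α₀ = 1.180×10^-4 / 0.1761 = 0.6699 mmol/L
CA = (α₁ + 2α₂)·DIC = (0.8235 + 2×0.0004322) × 0.6699 = 0.552 mmol/L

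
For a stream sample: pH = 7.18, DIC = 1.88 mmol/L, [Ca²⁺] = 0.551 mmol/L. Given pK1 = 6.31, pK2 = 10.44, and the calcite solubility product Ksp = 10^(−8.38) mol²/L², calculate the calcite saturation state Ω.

Ω = 0.120

α₂ = 1 / (1 + [H⁺]/K2 + [H⁺]²/(K1K2)) = 1 / (1 + 10^+3.26 + 10^+2.39)
   = 1 / (1 + 1819.7 + 245.47) = 1/2066.2 = 0.0004840
[CO3²⁻] = α₂ × DIC = 0.0004840 × 1.88 = 0.0009099 mmol/L = 0.9099 μmol/L
Ksp = 10^(−8.38) = 4.169×10^-9
Ω = [Ca²⁺][CO3²⁻]/Ksp = (0.551×10^-3)(9.099×10^-7) / 4.169×10^-9 = 0.120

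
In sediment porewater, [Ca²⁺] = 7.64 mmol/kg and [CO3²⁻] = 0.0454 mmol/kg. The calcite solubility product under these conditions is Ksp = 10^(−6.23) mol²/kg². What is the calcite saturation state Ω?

Ksp = 10^(−6.23) = 5.888×10^-7
Ω = [Ca²⁺][CO3²⁻]/Ksp = (7.64×10^-3)(0.0454×10^-3) / 5.888×10^-7 = 0.589

Ω = 0.589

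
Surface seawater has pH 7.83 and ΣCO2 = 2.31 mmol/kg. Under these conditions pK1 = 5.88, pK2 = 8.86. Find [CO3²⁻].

α₂ = 1 / (1 + [H⁺]/K2 + [H⁺]²/(K1K2)) = 1 / (1 + 10^+1.03 + 10^-0.92)
   = 1 / (1 + 10.715 + 0.12023) = 1/11.835 = 0.08449
[CO3²⁻] = α₂ × DIC = 0.08449 × 2.31 = 0.195 mmol/kg

[CO3²⁻] = 0.195 mmol/kg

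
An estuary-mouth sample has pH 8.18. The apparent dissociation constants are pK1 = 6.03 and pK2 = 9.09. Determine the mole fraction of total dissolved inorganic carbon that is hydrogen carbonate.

α₁ = 0.885

α₁ = 1 / (1 + [H⁺]/K1 + K2/[H⁺]) = 1 / (1 + 10^-2.15 + 10^-0.91)
   = 1 / (1 + 0.0070795 + 0.12303) = 1/1.1301 = 0.8849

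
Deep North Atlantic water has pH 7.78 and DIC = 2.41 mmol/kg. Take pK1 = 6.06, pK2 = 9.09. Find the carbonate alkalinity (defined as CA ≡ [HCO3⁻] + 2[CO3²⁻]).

CA = 2.48 mmol/kg

CA = [HCO3⁻] + 2[CO3²⁻] = (α₁ + 2α₂)·DIC
At pH 7.78: [H⁺]/K1 = 10^-1.72 = 0.019055, K2/[H⁺] = 10^-1.31 = 0.048978
α₁ = 1/(1 + 0.019055 + 0.048978) = 1/1.0680 = 0.9363; α₂ = α₁·K2/[H⁺] = 0.04586
α₁ + 2α₂ = 1.0280
CA = 1.0280 × 2.41 = 2.48 mmol/kg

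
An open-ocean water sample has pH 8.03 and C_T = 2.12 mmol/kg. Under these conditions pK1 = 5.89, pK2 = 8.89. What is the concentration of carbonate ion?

α₂ = 1 / (1 + [H⁺]/K2 + [H⁺]²/(K1K2)) = 1 / (1 + 10^+0.86 + 10^-1.28)
   = 1 / (1 + 7.2444 + 0.052481) = 1/8.2968 = 0.1205
[CO3²⁻] = α₂ × DIC = 0.1205 × 2.12 = 0.256 mmol/kg

[CO3²⁻] = 0.256 mmol/kg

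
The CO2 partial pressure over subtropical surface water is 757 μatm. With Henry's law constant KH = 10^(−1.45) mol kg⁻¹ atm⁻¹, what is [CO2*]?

KH = 10^(−1.45) = 3.548×10^-2 mol kg⁻¹ atm⁻¹
[CO2*] = KH · pCO2 = 3.548×10^-2 × 757×10^-6 atm = 2.69×10^-5 mol/kg

[CO2*] = 26.9 μmol/kg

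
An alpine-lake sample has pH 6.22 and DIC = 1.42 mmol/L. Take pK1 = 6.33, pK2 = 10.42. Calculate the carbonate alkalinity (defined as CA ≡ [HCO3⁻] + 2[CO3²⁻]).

CA = [HCO3⁻] + 2[CO3²⁻] = (α₁ + 2α₂)·DIC
At pH 6.22: [H⁺]/K1 = 10^0.11 = 1.2882, K2/[H⁺] = 10^-4.20 = 6.3096×10^-5
α₁ = 1/(1 + 1.2882 + 6.3096×10^-5) = 1/2.2883 = 0.4370; α₂ = α₁·K2/[H⁺] = 2.757×10^-5
α₁ + 2α₂ = 0.4371
CA = 0.4371 × 1.42 = 0.621 mmol/L

CA = 0.621 mmol/L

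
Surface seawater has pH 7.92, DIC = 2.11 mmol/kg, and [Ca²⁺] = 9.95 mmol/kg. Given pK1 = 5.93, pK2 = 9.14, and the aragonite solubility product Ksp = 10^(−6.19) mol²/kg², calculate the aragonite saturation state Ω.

α₂ = 1 / (1 + [H⁺]/K2 + [H⁺]²/(K1K2)) = 1 / (1 + 10^+1.22 + 10^-0.77)
   = 1 / (1 + 16.596 + 0.16982) = 1/17.766 = 0.05629
[CO3²⁻] = α₂ × DIC = 0.05629 × 2.11 = 0.1188 mmol/kg
Ksp = 10^(−6.19) = 6.457×10^-7
Ω = [Ca²⁺][CO3²⁻]/Ksp = (9.95×10^-3)(1.188×10^-4) / 6.457×10^-7 = 1.83

Ω = 1.83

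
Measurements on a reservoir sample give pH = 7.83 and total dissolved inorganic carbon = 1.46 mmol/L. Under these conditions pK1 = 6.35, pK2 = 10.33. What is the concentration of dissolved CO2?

α₀ = 1 / (1 + K1/[H⁺] + K1K2/[H⁺]²) = 1 / (1 + 10^+1.48 + 10^-1.02)
   = 1 / (1 + 30.200 + 0.095499) = 1/31.295 = 0.03195
[CO2*] = α₀ × DIC = 0.03195 × 1.46 = 0.0467 mmol/L

[CO2*] = 0.0467 mmol/L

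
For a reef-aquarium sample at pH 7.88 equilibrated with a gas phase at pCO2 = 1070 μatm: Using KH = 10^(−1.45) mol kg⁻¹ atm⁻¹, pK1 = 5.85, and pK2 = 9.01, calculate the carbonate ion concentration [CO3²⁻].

[CO3²⁻] = 0.302 mmol/kg

[CO2*] = KH · pCO2 = 10^(−1.45) × 1070×10^-6 = 3.797×10^-5 mol/kg
α₀ = 1/(1 + K1/[H⁺] + K1K2/[H⁺]²) = 1/(1 + 10^+2.03 + 10^+0.90) = 0.008614
DIC = [CO2*]/α₀ = 3.797×10^-5 / 0.008614 = 4.408 mmol/kg
[CO3²⁻] = α₂·DIC; α₂ = 0.06842, so [CO3²⁻] = 0.06842 × 4.408 = 0.302 mmol/kg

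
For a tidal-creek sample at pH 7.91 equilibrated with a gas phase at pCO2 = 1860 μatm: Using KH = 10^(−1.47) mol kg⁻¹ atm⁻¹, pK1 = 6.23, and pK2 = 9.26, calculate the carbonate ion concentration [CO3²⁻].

[CO2*] = KH · pCO2 = 10^(−1.47) × 1860×10^-6 = 6.303×10^-5 mol/kg
α₀ = 1/(1 + K1/[H⁺] + K1K2/[H⁺]²) = 1/(1 + 10^+1.68 + 10^+0.33) = 0.01961
DIC = [CO2*]/α₀ = 6.303×10^-5 / 0.01961 = 3.214 mmol/kg
[CO3²⁻] = α₂·DIC; α₂ = 0.04192, so [CO3²⁻] = 0.04192 × 3.214 = 0.135 mmol/kg

[CO3²⁻] = 0.135 mmol/kg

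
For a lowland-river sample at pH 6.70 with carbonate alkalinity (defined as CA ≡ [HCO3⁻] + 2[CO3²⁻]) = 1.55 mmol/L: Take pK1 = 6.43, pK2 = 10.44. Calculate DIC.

CA = [HCO3⁻] + 2[CO3²⁻] = (α₁ + 2α₂)·DIC
At pH 6.70: [H⁺]/K1 = 10^-0.27 = 0.53703, K2/[H⁺] = 10^-3.74 = 0.00018197
α₁ = 1/(1 + 0.53703 + 0.00018197) = 1/1.5372 = 0.6505; α₂ = α₁·K2/[H⁺] = 0.0001184
α₁ + 2α₂ = 0.6508
DIC = CA / (α₁ + 2α₂) = 1.55 / 0.6508 = 2.38 mmol/L

DIC = 2.38 mmol/L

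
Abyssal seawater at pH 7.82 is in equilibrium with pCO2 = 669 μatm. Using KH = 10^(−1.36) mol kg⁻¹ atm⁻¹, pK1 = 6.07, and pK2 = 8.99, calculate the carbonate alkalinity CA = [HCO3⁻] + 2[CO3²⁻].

CA = 1.86 mmol/kg

[CO2*] = KH · pCO2 = 10^(−1.36) × 669×10^-6 = 2.920×10^-5 mol/kg
α₀ = 1/(1 + K1/[H⁺] + K1K2/[H⁺]²) = 1/(1 + 10^+1.75 + 10^+0.58) = 0.01638
DIC = [CO2*]/α₀ = 2.920×10^-5 / 0.01638 = 1.782 mmol/kg
CA = (α₁ + 2α₂)·DIC = (0.9213 + 2×0.06229) × 1.782 = 1.86 mmol/kg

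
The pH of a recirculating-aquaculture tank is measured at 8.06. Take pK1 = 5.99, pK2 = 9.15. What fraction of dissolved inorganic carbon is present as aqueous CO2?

α₀ = 1 / (1 + K1/[H⁺] + K1K2/[H⁺]²) = 1 / (1 + 10^+2.07 + 10^+0.98)
   = 1 / (1 + 117.49 + 9.5499) = 1/128.04 = 0.007810

α₀ = 0.00781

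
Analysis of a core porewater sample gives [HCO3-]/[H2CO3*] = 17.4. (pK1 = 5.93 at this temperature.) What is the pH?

pH = 7.17

From K1 = [H⁺][HCO3-]/[H2CO3*]:  pH = pK1 + log₁₀([HCO3-]/[H2CO3*])
log₁₀(17.4) = +1.241
pH = 5.93 + (+1.241) = 7.17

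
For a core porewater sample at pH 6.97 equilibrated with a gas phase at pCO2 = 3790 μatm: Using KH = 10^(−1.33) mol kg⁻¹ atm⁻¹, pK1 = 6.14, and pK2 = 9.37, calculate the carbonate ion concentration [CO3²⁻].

[CO3²⁻] = 4.77 μmol/kg

[CO2*] = KH · pCO2 = 10^(−1.33) × 3790×10^-6 = 1.773×10^-4 mol/kg
α₀ = 1/(1 + K1/[H⁺] + K1K2/[H⁺]²) = 1/(1 + 10^+0.83 + 10^-1.57) = 0.1284
DIC = [CO2*]/α₀ = 1.773×10^-4 / 0.1284 = 1.381 mmol/kg
[CO3²⁻] = α₂·DIC; α₂ = 0.003456, so [CO3²⁻] = 0.003456 × 1.381 = 0.00477 mmol/kg = 4.77 μmol/kg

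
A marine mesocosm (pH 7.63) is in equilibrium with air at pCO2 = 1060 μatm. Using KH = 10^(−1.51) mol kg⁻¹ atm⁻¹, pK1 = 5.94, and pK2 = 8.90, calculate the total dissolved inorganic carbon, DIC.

[CO2*] = KH · pCO2 = 10^(−1.51) × 1060×10^-6 = 3.276×10^-5 mol/kg
α₀ = 1/(1 + K1/[H⁺] + K1K2/[H⁺]²) = 1/(1 + 10^+1.69 + 10^+0.42) = 0.01901
DIC = [CO2*]/α₀ = 3.276×10^-5 / 0.01901 = 1.72 mmol/kg

DIC = 1.72 mmol/kg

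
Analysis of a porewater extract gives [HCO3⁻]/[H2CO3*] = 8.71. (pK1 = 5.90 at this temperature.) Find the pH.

pH = 6.84

From K1 = [H⁺][HCO3⁻]/[H2CO3*]:  pH = pK1 + log₁₀([HCO3⁻]/[H2CO3*])
log₁₀(8.71) = +0.940
pH = 5.90 + (+0.940) = 6.84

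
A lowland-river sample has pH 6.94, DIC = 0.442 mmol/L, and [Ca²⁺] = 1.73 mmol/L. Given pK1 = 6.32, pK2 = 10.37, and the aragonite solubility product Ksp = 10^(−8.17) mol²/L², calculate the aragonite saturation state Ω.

Ω = 0.0339

α₂ = 1 / (1 + [H⁺]/K2 + [H⁺]²/(K1K2)) = 1 / (1 + 10^+3.43 + 10^+2.81)
   = 1 / (1 + 2691.5 + 645.65) = 1/3338.2 = 0.0002996
[CO3²⁻] = α₂ × DIC = 0.0002996 × 0.442 = 0.0001324 mmol/L = 0.1324 μmol/L
Ksp = 10^(−8.17) = 6.761×10^-9
Ω = [Ca²⁺][CO3²⁻]/Ksp = (1.73×10^-3)(1.324×10^-7) / 6.761×10^-9 = 0.0339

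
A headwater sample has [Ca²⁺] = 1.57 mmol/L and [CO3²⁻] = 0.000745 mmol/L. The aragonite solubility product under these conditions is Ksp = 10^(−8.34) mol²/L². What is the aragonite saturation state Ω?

Ksp = 10^(−8.34) = 4.571×10^-9
Ω = [Ca²⁺][CO3²⁻]/Ksp = (1.57×10^-3)(0.000745×10^-3) / 4.571×10^-9 = 0.256

Ω = 0.256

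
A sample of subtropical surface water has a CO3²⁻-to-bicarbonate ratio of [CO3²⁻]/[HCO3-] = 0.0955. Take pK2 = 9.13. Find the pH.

From K2 = [H⁺][CO3²⁻]/[HCO3-]:  pH = pK2 + log₁₀([CO3²⁻]/[HCO3-])
log₁₀(0.0955) = -1.020
pH = 9.13 + (-1.020) = 8.11

pH = 8.11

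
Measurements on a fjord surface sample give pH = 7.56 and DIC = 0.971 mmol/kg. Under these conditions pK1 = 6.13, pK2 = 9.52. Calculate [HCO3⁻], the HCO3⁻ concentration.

α₁ = 1 / (1 + [H⁺]/K1 + K2/[H⁺]) = 1 / (1 + 10^-1.43 + 10^-1.96)
   = 1 / (1 + 0.037154 + 0.010965) = 1/1.0481 = 0.9541
[HCO3⁻] = α₁ × DIC = 0.9541 × 0.971 = 0.926 mmol/kg

[HCO3⁻] = 0.926 mmol/kg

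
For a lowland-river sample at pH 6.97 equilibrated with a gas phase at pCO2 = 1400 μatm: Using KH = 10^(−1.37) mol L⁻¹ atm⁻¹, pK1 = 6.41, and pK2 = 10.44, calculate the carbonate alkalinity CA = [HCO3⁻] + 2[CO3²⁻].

CA = 0.217 mmol/L

[CO2*] = KH · pCO2 = 10^(−1.37) × 1400×10^-6 = 5.972×10^-5 mol/L
α₀ = 1/(1 + K1/[H⁺] + K1K2/[H⁺]²) = 1/(1 + 10^+0.56 + 10^-2.91) = 0.2159
DIC = [CO2*]/α₀ = 5.972×10^-5 / 0.2159 = 0.2766 mmol/L
CA = (α₁ + 2α₂)·DIC = (0.7838 + 2×0.0002656) × 0.2766 = 0.217 mmol/L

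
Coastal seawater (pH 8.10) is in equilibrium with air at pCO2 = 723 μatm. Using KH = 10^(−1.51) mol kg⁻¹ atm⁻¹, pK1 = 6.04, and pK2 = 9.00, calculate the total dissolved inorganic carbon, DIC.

[CO2*] = KH · pCO2 = 10^(−1.51) × 723×10^-6 = 2.234×10^-5 mol/kg
α₀ = 1/(1 + K1/[H⁺] + K1K2/[H⁺]²) = 1/(1 + 10^+2.06 + 10^+1.16) = 0.007676
DIC = [CO2*]/α₀ = 2.234×10^-5 / 0.007676 = 2.91 mmol/kg

DIC = 2.91 mmol/kg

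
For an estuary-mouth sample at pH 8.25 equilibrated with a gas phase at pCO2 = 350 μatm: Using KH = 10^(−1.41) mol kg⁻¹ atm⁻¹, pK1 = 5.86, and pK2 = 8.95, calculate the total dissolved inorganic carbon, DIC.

DIC = 4.02 mmol/kg

[CO2*] = KH · pCO2 = 10^(−1.41) × 350×10^-6 = 1.362×10^-5 mol/kg
α₀ = 1/(1 + K1/[H⁺] + K1K2/[H⁺]²) = 1/(1 + 10^+2.39 + 10^+1.69) = 0.003385
DIC = [CO2*]/α₀ = 1.362×10^-5 / 0.003385 = 4.02 mmol/kg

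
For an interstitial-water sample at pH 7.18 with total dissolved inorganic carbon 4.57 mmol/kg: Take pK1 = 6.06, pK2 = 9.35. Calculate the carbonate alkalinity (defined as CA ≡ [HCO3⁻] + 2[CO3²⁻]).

CA = [HCO3⁻] + 2[CO3²⁻] = (α₁ + 2α₂)·DIC
At pH 7.18: [H⁺]/K1 = 10^-1.12 = 0.075858, K2/[H⁺] = 10^-2.17 = 0.0067608
α₁ = 1/(1 + 0.075858 + 0.0067608) = 1/1.0826 = 0.9237; α₂ = α₁·K2/[H⁺] = 0.006245
α₁ + 2α₂ = 0.9362
CA = 0.9362 × 4.57 = 4.28 mmol/kg

CA = 4.28 mmol/kg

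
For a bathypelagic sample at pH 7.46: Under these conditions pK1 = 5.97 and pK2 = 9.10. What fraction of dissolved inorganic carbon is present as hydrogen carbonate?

α₁ = 0.948

α₁ = 1 / (1 + [H⁺]/K1 + K2/[H⁺]) = 1 / (1 + 10^-1.49 + 10^-1.64)
   = 1 / (1 + 0.032359 + 0.022909) = 1/1.0553 = 0.9476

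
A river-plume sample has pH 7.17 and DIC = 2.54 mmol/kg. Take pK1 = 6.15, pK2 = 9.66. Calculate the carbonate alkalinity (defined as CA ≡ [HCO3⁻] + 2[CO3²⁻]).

CA = 2.33 mmol/kg

CA = [HCO3⁻] + 2[CO3²⁻] = (α₁ + 2α₂)·DIC
At pH 7.17: [H⁺]/K1 = 10^-1.02 = 0.095499, K2/[H⁺] = 10^-2.49 = 0.0032359
α₁ = 1/(1 + 0.095499 + 0.0032359) = 1/1.0987 = 0.9101; α₂ = α₁·K2/[H⁺] = 0.002945
α₁ + 2α₂ = 0.9160
CA = 0.9160 × 2.54 = 2.33 mmol/kg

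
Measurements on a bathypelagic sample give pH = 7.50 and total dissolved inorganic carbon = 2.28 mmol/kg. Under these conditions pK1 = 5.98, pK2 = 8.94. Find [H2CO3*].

[CO2*] = 0.0646 mmol/kg

α₀ = 1 / (1 + K1/[H⁺] + K1K2/[H⁺]²) = 1 / (1 + 10^+1.52 + 10^+0.08)
   = 1 / (1 + 33.113 + 1.2023) = 1/35.315 = 0.02832
[CO2*] = α₀ × DIC = 0.02832 × 2.28 = 0.0646 mmol/kg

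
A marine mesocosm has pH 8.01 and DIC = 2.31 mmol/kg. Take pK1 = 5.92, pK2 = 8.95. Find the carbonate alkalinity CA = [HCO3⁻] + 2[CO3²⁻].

CA = 2.53 mmol/kg

CA = [HCO3⁻] + 2[CO3²⁻] = (α₁ + 2α₂)·DIC
At pH 8.01: [H⁺]/K1 = 10^-2.09 = 0.0081283, K2/[H⁺] = 10^-0.94 = 0.11482
α₁ = 1/(1 + 0.0081283 + 0.11482) = 1/1.1229 = 0.8905; α₂ = α₁·K2/[H⁺] = 0.1022
α₁ + 2α₂ = 1.0950
CA = 1.0950 × 2.31 = 2.53 mmol/kg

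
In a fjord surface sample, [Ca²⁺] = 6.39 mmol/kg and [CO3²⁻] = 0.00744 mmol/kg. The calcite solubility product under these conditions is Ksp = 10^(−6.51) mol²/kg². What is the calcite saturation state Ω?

Ω = 0.154

Ksp = 10^(−6.51) = 3.090×10^-7
Ω = [Ca²⁺][CO3²⁻]/Ksp = (6.39×10^-3)(0.00744×10^-3) / 3.090×10^-7 = 0.154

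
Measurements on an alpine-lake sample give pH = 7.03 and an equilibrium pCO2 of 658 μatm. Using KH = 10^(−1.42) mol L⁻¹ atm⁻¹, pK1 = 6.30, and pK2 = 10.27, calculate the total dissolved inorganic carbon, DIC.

DIC = 0.159 mmol/L

[CO2*] = KH · pCO2 = 10^(−1.42) × 658×10^-6 = 2.502×10^-5 mol/L
α₀ = 1/(1 + K1/[H⁺] + K1K2/[H⁺]²) = 1/(1 + 10^+0.73 + 10^-2.51) = 0.1569
DIC = [CO2*]/α₀ = 2.502×10^-5 / 0.1569 = 0.159 mmol/L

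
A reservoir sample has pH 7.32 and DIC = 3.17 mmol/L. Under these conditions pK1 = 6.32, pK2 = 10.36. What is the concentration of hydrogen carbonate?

[HCO3⁻] = 2.88 mmol/L

α₁ = 1 / (1 + [H⁺]/K1 + K2/[H⁺]) = 1 / (1 + 10^-1.00 + 10^-3.04)
   = 1 / (1 + 0.10000 + 0.00091201) = 1/1.1009 = 0.9083
[HCO3⁻] = α₁ × DIC = 0.9083 × 3.17 = 2.88 mmol/L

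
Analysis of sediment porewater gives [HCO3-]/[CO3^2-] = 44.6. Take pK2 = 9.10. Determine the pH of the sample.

pH = 7.45

From K2 = [H⁺][CO3^2-]/[HCO3-]:  pH = pK2 − log₁₀([HCO3-]/[CO3^2-])
log₁₀(44.6) = +1.649
pH = 9.10 − (+1.649) = 7.45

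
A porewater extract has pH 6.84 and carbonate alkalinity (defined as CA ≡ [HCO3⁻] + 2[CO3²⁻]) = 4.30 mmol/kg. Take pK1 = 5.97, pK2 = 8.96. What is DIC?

CA = [HCO3⁻] + 2[CO3²⁻] = (α₁ + 2α₂)·DIC
At pH 6.84: [H⁺]/K1 = 10^-0.87 = 0.13490, K2/[H⁺] = 10^-2.12 = 0.0075858
α₁ = 1/(1 + 0.13490 + 0.0075858) = 1/1.1425 = 0.8753; α₂ = α₁·K2/[H⁺] = 0.006640
α₁ + 2α₂ = 0.8886
DIC = CA / (α₁ + 2α₂) = 4.30 / 0.8886 = 4.84 mmol/kg

DIC = 4.84 mmol/kg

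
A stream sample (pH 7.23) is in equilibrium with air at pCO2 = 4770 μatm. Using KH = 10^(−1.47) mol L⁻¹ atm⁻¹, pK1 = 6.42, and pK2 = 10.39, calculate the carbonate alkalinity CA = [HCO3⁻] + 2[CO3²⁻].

CA = 1.05 mmol/L

[CO2*] = KH · pCO2 = 10^(−1.47) × 4770×10^-6 = 1.616×10^-4 mol/L
α₀ = 1/(1 + K1/[H⁺] + K1K2/[H⁺]²) = 1/(1 + 10^+0.81 + 10^-2.35) = 0.1340
DIC = [CO2*]/α₀ = 1.616×10^-4 / 0.1340 = 1.206 mmol/L
CA = (α₁ + 2α₂)·DIC = (0.8654 + 2×0.0005987) × 1.206 = 1.05 mmol/L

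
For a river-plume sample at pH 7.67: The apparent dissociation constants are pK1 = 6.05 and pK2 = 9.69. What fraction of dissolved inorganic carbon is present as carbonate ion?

α₂ = 0.00924

α₂ = 1 / (1 + [H⁺]/K2 + [H⁺]²/(K1K2)) = 1 / (1 + 10^+2.02 + 10^+0.40)
   = 1 / (1 + 104.71 + 2.5119) = 1/108.22 = 0.009240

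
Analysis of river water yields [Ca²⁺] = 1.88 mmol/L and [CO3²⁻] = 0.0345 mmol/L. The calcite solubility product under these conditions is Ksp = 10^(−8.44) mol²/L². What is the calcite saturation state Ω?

Ω = 17.9

Ksp = 10^(−8.44) = 3.631×10^-9
Ω = [Ca²⁺][CO3²⁻]/Ksp = (1.88×10^-3)(0.0345×10^-3) / 3.631×10^-9 = 17.9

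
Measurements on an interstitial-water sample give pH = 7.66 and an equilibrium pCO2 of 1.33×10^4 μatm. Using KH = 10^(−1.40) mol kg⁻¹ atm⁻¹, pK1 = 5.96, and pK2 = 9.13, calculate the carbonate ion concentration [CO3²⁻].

[CO3²⁻] = 0.899 mmol/kg

[CO2*] = KH · pCO2 = 10^(−1.40) × 1.33×10^4×10^-6 = 5.295×10^-4 mol/kg
α₀ = 1/(1 + K1/[H⁺] + K1K2/[H⁺]²) = 1/(1 + 10^+1.70 + 10^+0.23) = 0.01893
DIC = [CO2*]/α₀ = 5.295×10^-4 / 0.01893 = 27.97 mmol/kg
[CO3²⁻] = α₂·DIC; α₂ = 0.03215, so [CO3²⁻] = 0.03215 × 27.97 = 0.899 mmol/kg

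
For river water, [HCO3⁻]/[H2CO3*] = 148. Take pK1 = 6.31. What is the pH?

From K1 = [H⁺][HCO3⁻]/[H2CO3*]:  pH = pK1 + log₁₀([HCO3⁻]/[H2CO3*])
log₁₀(148) = +2.170
pH = 6.31 + (+2.170) = 8.48

pH = 8.48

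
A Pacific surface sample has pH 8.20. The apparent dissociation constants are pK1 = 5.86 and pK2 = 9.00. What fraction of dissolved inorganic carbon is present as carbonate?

α₂ = 0.136

α₂ = 1 / (1 + [H⁺]/K2 + [H⁺]²/(K1K2)) = 1 / (1 + 10^+0.80 + 10^-1.54)
   = 1 / (1 + 6.3096 + 0.028840) = 1/7.3384 = 0.1363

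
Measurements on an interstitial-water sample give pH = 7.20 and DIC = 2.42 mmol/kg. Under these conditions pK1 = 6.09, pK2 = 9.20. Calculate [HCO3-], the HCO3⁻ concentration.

α₁ = 1 / (1 + [H⁺]/K1 + K2/[H⁺]) = 1 / (1 + 10^-1.11 + 10^-2.00)
   = 1 / (1 + 0.077625 + 0.010000) = 1/1.0876 = 0.9194
[HCO3⁻] = α₁ × DIC = 0.9194 × 2.42 = 2.23 mmol/kg

[HCO3⁻] = 2.23 mmol/kg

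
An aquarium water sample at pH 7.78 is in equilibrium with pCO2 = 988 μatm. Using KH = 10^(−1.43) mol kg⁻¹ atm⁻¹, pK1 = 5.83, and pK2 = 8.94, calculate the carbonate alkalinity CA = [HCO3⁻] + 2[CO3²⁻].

[CO2*] = KH · pCO2 = 10^(−1.43) × 988×10^-6 = 3.671×10^-5 mol/kg
α₀ = 1/(1 + K1/[H⁺] + K1K2/[H⁺]²) = 1/(1 + 10^+1.95 + 10^+0.79) = 0.01039
DIC = [CO2*]/α₀ = 3.671×10^-5 / 0.01039 = 3.535 mmol/kg
CA = (α₁ + 2α₂)·DIC = (0.9256 + 2×0.06403) × 3.535 = 3.72 mmol/kg

CA = 3.72 mmol/kg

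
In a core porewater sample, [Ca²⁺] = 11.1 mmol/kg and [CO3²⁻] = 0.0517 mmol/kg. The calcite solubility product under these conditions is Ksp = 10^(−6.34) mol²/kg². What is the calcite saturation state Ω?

Ksp = 10^(−6.34) = 4.571×10^-7
Ω = [Ca²⁺][CO3²⁻]/Ksp = (11.1×10^-3)(0.0517×10^-3) / 4.571×10^-7 = 1.26

Ω = 1.26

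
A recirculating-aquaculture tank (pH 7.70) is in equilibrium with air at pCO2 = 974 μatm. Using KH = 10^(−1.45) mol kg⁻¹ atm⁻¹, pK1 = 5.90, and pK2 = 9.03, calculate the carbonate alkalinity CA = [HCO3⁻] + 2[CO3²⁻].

CA = 2.38 mmol/kg

[CO2*] = KH · pCO2 = 10^(−1.45) × 974×10^-6 = 3.456×10^-5 mol/kg
α₀ = 1/(1 + K1/[H⁺] + K1K2/[H⁺]²) = 1/(1 + 10^+1.80 + 10^+0.47) = 0.01491
DIC = [CO2*]/α₀ = 3.456×10^-5 / 0.01491 = 2.317 mmol/kg
CA = (α₁ + 2α₂)·DIC = (0.9411 + 2×0.04402) × 2.317 = 2.38 mmol/kg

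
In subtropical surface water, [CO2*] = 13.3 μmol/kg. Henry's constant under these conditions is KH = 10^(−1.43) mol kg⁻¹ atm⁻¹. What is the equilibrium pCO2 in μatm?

pCO2 = 358 μatm

KH = 10^(−1.43) = 3.715×10^-2 mol kg⁻¹ atm⁻¹
pCO2 = [CO2*]/KH = 13.3×10^-6 / 3.715×10^-2 = 3.58×10^-4 atm = 358 μatm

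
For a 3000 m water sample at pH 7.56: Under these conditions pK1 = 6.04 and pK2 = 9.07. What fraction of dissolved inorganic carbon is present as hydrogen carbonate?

α₁ = 0.942

α₁ = 1 / (1 + [H⁺]/K1 + K2/[H⁺]) = 1 / (1 + 10^-1.52 + 10^-1.51)
   = 1 / (1 + 0.030200 + 0.030903) = 1/1.0611 = 0.9424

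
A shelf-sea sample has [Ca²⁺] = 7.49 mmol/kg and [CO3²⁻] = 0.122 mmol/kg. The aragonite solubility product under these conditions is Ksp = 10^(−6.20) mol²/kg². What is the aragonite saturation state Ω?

Ω = 1.45

Ksp = 10^(−6.20) = 6.310×10^-7
Ω = [Ca²⁺][CO3²⁻]/Ksp = (7.49×10^-3)(0.122×10^-3) / 6.310×10^-7 = 1.45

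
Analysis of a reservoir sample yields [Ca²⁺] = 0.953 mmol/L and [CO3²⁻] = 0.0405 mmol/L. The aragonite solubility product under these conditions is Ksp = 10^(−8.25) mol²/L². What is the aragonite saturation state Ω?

Ω = 6.86

Ksp = 10^(−8.25) = 5.623×10^-9
Ω = [Ca²⁺][CO3²⁻]/Ksp = (0.953×10^-3)(0.0405×10^-3) / 5.623×10^-9 = 6.86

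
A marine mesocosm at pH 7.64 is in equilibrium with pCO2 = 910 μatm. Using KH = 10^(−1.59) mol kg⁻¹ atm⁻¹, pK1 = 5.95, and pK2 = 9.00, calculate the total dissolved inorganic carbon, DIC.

[CO2*] = KH · pCO2 = 10^(−1.59) × 910×10^-6 = 2.339×10^-5 mol/kg
α₀ = 1/(1 + K1/[H⁺] + K1K2/[H⁺]²) = 1/(1 + 10^+1.69 + 10^+0.33) = 0.01919
DIC = [CO2*]/α₀ = 2.339×10^-5 / 0.01919 = 1.22 mmol/kg

DIC = 1.22 mmol/kg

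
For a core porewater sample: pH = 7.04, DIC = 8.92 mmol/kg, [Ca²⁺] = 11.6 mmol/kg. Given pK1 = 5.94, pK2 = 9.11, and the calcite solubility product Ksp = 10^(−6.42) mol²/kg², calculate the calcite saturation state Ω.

α₂ = 1 / (1 + [H⁺]/K2 + [H⁺]²/(K1K2)) = 1 / (1 + 10^+2.07 + 10^+0.97)
   = 1 / (1 + 117.49 + 9.3325) = 1/127.82 = 0.007823
[CO3²⁻] = α₂ × DIC = 0.007823 × 8.92 = 0.06978 mmol/kg
Ksp = 10^(−6.42) = 3.802×10^-7
Ω = [Ca²⁺][CO3²⁻]/Ksp = (11.6×10^-3)(6.978×10^-5) / 3.802×10^-7 = 2.13

Ω = 2.13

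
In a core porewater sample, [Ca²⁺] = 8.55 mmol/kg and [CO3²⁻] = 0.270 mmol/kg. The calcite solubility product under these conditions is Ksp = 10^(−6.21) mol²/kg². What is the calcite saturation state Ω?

Ω = 3.74

Ksp = 10^(−6.21) = 6.166×10^-7
Ω = [Ca²⁺][CO3²⁻]/Ksp = (8.55×10^-3)(0.270×10^-3) / 6.166×10^-7 = 3.74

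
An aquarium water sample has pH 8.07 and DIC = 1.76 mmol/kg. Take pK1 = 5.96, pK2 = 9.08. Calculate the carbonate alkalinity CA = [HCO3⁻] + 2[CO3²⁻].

CA = 1.90 mmol/kg

CA = [HCO3⁻] + 2[CO3²⁻] = (α₁ + 2α₂)·DIC
At pH 8.07: [H⁺]/K1 = 10^-2.11 = 0.0077625, K2/[H⁺] = 10^-1.01 = 0.097724
α₁ = 1/(1 + 0.0077625 + 0.097724) = 1/1.1055 = 0.9046; α₂ = α₁·K2/[H⁺] = 0.08840
α₁ + 2α₂ = 1.0814
CA = 1.0814 × 1.76 = 1.90 mmol/kg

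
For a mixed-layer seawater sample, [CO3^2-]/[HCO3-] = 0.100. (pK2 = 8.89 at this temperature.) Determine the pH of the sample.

pH = 7.89

From K2 = [H⁺][CO3^2-]/[HCO3-]:  pH = pK2 + log₁₀([CO3^2-]/[HCO3-])
log₁₀(0.100) = -1.000
pH = 8.89 + (-1.000) = 7.89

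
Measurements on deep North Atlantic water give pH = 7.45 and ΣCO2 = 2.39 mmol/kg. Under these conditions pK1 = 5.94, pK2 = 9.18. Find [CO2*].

α₀ = 1 / (1 + K1/[H⁺] + K1K2/[H⁺]²) = 1 / (1 + 10^+1.51 + 10^-0.22)
   = 1 / (1 + 32.359 + 0.60256) = 1/33.962 = 0.02944
[CO2*] = α₀ × DIC = 0.02944 × 2.39 = 0.0704 mmol/kg

[CO2*] = 0.0704 mmol/kg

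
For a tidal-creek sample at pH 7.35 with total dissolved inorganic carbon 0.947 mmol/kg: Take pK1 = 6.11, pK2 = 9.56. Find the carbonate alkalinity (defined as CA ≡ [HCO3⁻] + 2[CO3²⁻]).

CA = [HCO3⁻] + 2[CO3²⁻] = (α₁ + 2α₂)·DIC
At pH 7.35: [H⁺]/K1 = 10^-1.24 = 0.057544, K2/[H⁺] = 10^-2.21 = 0.0061660
α₁ = 1/(1 + 0.057544 + 0.0061660) = 1/1.0637 = 0.9401; α₂ = α₁·K2/[H⁺] = 0.005797
α₁ + 2α₂ = 0.9517
CA = 0.9517 × 0.947 = 0.901 mmol/kg

CA = 0.901 mmol/kg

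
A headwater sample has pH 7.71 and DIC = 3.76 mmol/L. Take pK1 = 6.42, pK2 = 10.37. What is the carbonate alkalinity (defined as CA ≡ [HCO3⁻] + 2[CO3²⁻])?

CA = 3.58 mmol/L

CA = [HCO3⁻] + 2[CO3²⁻] = (α₁ + 2α₂)·DIC
At pH 7.71: [H⁺]/K1 = 10^-1.29 = 0.051286, K2/[H⁺] = 10^-2.66 = 0.0021878
α₁ = 1/(1 + 0.051286 + 0.0021878) = 1/1.0535 = 0.9492; α₂ = α₁·K2/[H⁺] = 0.002077
α₁ + 2α₂ = 0.9534
CA = 0.9534 × 3.76 = 3.58 mmol/L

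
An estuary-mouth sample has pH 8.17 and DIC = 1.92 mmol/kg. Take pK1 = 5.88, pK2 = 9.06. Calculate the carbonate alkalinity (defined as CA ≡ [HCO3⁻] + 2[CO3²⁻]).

CA = [HCO3⁻] + 2[CO3²⁻] = (α₁ + 2α₂)·DIC
At pH 8.17: [H⁺]/K1 = 10^-2.29 = 0.0051286, K2/[H⁺] = 10^-0.89 = 0.12882
α₁ = 1/(1 + 0.0051286 + 0.12882) = 1/1.1340 = 0.8819; α₂ = α₁·K2/[H⁺] = 0.1136
α₁ + 2α₂ = 1.1091
CA = 1.1091 × 1.92 = 2.13 mmol/kg

CA = 2.13 mmol/kg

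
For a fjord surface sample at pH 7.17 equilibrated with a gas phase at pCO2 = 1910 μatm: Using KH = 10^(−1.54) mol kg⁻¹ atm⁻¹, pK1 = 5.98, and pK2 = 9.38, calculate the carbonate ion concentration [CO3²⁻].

[CO3²⁻] = 5.26 μmol/kg

[CO2*] = KH · pCO2 = 10^(−1.54) × 1910×10^-6 = 5.509×10^-5 mol/kg
α₀ = 1/(1 + K1/[H⁺] + K1K2/[H⁺]²) = 1/(1 + 10^+1.19 + 10^-1.02) = 0.06030
DIC = [CO2*]/α₀ = 5.509×10^-5 / 0.06030 = 0.9135 mmol/kg
[CO3²⁻] = α₂·DIC; α₂ = 0.005759, so [CO3²⁻] = 0.005759 × 0.9135 = 0.00526 mmol/kg = 5.26 μmol/kg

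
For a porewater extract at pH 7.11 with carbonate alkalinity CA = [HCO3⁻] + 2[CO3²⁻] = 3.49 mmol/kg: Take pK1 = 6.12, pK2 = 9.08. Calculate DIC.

DIC = 3.80 mmol/kg

CA = [HCO3⁻] + 2[CO3²⁻] = (α₁ + 2α₂)·DIC
At pH 7.11: [H⁺]/K1 = 10^-0.99 = 0.10233, K2/[H⁺] = 10^-1.97 = 0.010715
α₁ = 1/(1 + 0.10233 + 0.010715) = 1/1.1130 = 0.8984; α₂ = α₁·K2/[H⁺] = 0.009627
α₁ + 2α₂ = 0.9177
DIC = CA / (α₁ + 2α₂) = 3.49 / 0.9177 = 3.80 mmol/kg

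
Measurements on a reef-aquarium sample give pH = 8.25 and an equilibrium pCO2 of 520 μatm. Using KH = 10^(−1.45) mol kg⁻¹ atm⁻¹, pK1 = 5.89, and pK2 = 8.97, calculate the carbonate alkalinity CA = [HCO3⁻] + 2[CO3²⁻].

[CO2*] = KH · pCO2 = 10^(−1.45) × 520×10^-6 = 1.845×10^-5 mol/kg
α₀ = 1/(1 + K1/[H⁺] + K1K2/[H⁺]²) = 1/(1 + 10^+2.36 + 10^+1.64) = 0.003653
DIC = [CO2*]/α₀ = 1.845×10^-5 / 0.003653 = 5.051 mmol/kg
CA = (α₁ + 2α₂)·DIC = (0.8369 + 2×0.1595) × 5.051 = 5.84 mmol/kg

CA = 5.84 mmol/kg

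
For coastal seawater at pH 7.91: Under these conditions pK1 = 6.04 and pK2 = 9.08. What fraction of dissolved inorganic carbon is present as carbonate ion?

α₂ = 1 / (1 + [H⁺]/K2 + [H⁺]²/(K1K2)) = 1 / (1 + 10^+1.17 + 10^-0.70)
   = 1 / (1 + 14.791 + 0.19953) = 1/15.991 = 0.06254

α₂ = 0.0625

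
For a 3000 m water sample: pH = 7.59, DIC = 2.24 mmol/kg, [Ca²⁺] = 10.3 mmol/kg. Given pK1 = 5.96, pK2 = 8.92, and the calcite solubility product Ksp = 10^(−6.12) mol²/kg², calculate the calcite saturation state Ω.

α₂ = 1 / (1 + [H⁺]/K2 + [H⁺]²/(K1K2)) = 1 / (1 + 10^+1.33 + 10^-0.30)
   = 1 / (1 + 21.380 + 0.50119) = 1/22.881 = 0.04370
[CO3²⁻] = α₂ × DIC = 0.04370 × 2.24 = 0.09790 mmol/kg
Ksp = 10^(−6.12) = 7.586×10^-7
Ω = [Ca²⁺][CO3²⁻]/Ksp = (10.3×10^-3)(9.790×10^-5) / 7.586×10^-7 = 1.33

Ω = 1.33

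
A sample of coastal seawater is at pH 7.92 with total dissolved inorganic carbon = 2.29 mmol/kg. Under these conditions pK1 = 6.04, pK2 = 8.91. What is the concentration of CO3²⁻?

[CO3²⁻] = 0.210 mmol/kg

α₂ = 1 / (1 + [H⁺]/K2 + [H⁺]²/(K1K2)) = 1 / (1 + 10^+0.99 + 10^-0.89)
   = 1 / (1 + 9.7724 + 0.12882) = 1/10.901 = 0.09173
[CO3²⁻] = α₂ × DIC = 0.09173 × 2.29 = 0.210 mmol/kg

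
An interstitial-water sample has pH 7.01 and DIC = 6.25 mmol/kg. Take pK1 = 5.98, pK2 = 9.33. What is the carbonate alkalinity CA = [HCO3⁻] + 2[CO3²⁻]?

CA = [HCO3⁻] + 2[CO3²⁻] = (α₁ + 2α₂)·DIC
At pH 7.01: [H⁺]/K1 = 10^-1.03 = 0.093325, K2/[H⁺] = 10^-2.32 = 0.0047863
α₁ = 1/(1 + 0.093325 + 0.0047863) = 1/1.0981 = 0.9107; α₂ = α₁·K2/[H⁺] = 0.004359
α₁ + 2α₂ = 0.9194
CA = 0.9194 × 6.25 = 5.75 mmol/kg

CA = 5.75 mmol/kg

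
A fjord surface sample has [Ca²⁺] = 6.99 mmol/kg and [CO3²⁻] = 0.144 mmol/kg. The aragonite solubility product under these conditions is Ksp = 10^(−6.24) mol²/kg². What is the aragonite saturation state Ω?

Ω = 1.75

Ksp = 10^(−6.24) = 5.754×10^-7
Ω = [Ca²⁺][CO3²⁻]/Ksp = (6.99×10^-3)(0.144×10^-3) / 5.754×10^-7 = 1.75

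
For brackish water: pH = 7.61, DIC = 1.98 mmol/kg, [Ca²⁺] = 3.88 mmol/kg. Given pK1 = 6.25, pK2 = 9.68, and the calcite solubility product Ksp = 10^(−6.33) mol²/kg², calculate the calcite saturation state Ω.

α₂ = 1 / (1 + [H⁺]/K2 + [H⁺]²/(K1K2)) = 1 / (1 + 10^+2.07 + 10^+0.71)
   = 1 / (1 + 117.49 + 5.1286) = 1/123.62 = 0.008089
[CO3²⁻] = α₂ × DIC = 0.008089 × 1.98 = 0.01602 mmol/kg = 16.02 μmol/kg
Ksp = 10^(−6.33) = 4.677×10^-7
Ω = [Ca²⁺][CO3²⁻]/Ksp = (3.88×10^-3)(1.602×10^-5) / 4.677×10^-7 = 0.133

Ω = 0.133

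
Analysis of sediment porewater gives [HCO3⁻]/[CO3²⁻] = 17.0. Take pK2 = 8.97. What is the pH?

pH = 7.74

From K2 = [H⁺][CO3²⁻]/[HCO3⁻]:  pH = pK2 − log₁₀([HCO3⁻]/[CO3²⁻])
log₁₀(17.0) = +1.230
pH = 8.97 − (+1.230) = 7.74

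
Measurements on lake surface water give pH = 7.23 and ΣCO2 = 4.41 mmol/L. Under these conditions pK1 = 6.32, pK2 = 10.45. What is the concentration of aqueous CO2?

α₀ = 1 / (1 + K1/[H⁺] + K1K2/[H⁺]²) = 1 / (1 + 10^+0.91 + 10^-2.31)
   = 1 / (1 + 8.1283 + 0.0048978) = 1/9.1332 = 0.1095
[CO2*] = α₀ × DIC = 0.1095 × 4.41 = 0.483 mmol/L

[CO2*] = 0.483 mmol/L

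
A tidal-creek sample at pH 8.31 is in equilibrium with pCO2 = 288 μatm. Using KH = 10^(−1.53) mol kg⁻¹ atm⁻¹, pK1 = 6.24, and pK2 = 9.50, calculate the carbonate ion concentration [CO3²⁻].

[CO2*] = KH · pCO2 = 10^(−1.53) × 288×10^-6 = 8.499×10^-6 mol/kg
α₀ = 1/(1 + K1/[H⁺] + K1K2/[H⁺]²) = 1/(1 + 10^+2.07 + 10^+0.88) = 0.007932
DIC = [CO2*]/α₀ = 8.499×10^-6 / 0.007932 = 1.072 mmol/kg
[CO3²⁻] = α₂·DIC; α₂ = 0.06017, so [CO3²⁻] = 0.06017 × 1.072 = 0.0645 mmol/kg

[CO3²⁻] = 0.0645 mmol/kg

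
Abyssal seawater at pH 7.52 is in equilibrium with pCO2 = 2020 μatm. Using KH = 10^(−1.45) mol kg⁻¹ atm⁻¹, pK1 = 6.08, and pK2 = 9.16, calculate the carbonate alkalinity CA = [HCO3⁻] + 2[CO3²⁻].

[CO2*] = KH · pCO2 = 10^(−1.45) × 2020×10^-6 = 7.167×10^-5 mol/kg
α₀ = 1/(1 + K1/[H⁺] + K1K2/[H⁺]²) = 1/(1 + 10^+1.44 + 10^-0.20) = 0.03428
DIC = [CO2*]/α₀ = 7.167×10^-5 / 0.03428 = 2.091 mmol/kg
CA = (α₁ + 2α₂)·DIC = (0.9441 + 2×0.02163) × 2.091 = 2.06 mmol/kg

CA = 2.06 mmol/kg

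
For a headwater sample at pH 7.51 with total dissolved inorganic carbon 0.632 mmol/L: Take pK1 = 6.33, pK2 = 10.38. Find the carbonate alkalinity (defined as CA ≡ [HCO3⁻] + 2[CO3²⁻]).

CA = [HCO3⁻] + 2[CO3²⁻] = (α₁ + 2α₂)·DIC
At pH 7.51: [H⁺]/K1 = 10^-1.18 = 0.066069, K2/[H⁺] = 10^-2.87 = 0.0013490
α₁ = 1/(1 + 0.066069 + 0.0013490) = 1/1.0674 = 0.9368; α₂ = α₁·K2/[H⁺] = 0.001264
α₁ + 2α₂ = 0.9394
CA = 0.9394 × 0.632 = 0.594 mmol/L

CA = 0.594 mmol/L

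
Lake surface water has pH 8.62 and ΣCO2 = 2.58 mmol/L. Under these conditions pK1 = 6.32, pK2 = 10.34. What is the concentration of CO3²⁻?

α₂ = 1 / (1 + [H⁺]/K2 + [H⁺]²/(K1K2)) = 1 / (1 + 10^+1.72 + 10^-0.58)
   = 1 / (1 + 52.481 + 0.26303) = 1/53.744 = 0.01861
[CO3²⁻] = α₂ × DIC = 0.01861 × 2.58 = 0.0480 mmol/L

[CO3²⁻] = 0.0480 mmol/L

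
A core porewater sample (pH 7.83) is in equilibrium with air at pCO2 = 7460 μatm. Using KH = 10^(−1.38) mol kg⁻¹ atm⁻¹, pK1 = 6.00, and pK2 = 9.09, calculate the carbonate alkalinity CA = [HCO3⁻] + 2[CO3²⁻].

[CO2*] = KH · pCO2 = 10^(−1.38) × 7460×10^-6 = 3.110×10^-4 mol/kg
α₀ = 1/(1 + K1/[H⁺] + K1K2/[H⁺]²) = 1/(1 + 10^+1.83 + 10^+0.57) = 0.01383
DIC = [CO2*]/α₀ = 3.110×10^-4 / 0.01383 = 22.49 mmol/kg
CA = (α₁ + 2α₂)·DIC = (0.9348 + 2×0.05137) × 22.49 = 23.3 mmol/kg

CA = 23.3 mmol/kg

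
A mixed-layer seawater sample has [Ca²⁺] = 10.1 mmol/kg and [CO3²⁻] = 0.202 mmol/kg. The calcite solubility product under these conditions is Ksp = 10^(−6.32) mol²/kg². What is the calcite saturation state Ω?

Ω = 4.26

Ksp = 10^(−6.32) = 4.786×10^-7
Ω = [Ca²⁺][CO3²⁻]/Ksp = (10.1×10^-3)(0.202×10^-3) / 4.786×10^-7 = 4.26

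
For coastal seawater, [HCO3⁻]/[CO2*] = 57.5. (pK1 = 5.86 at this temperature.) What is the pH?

pH = 7.62

From K1 = [H⁺][HCO3⁻]/[CO2*]:  pH = pK1 + log₁₀([HCO3⁻]/[CO2*])
log₁₀(57.5) = +1.760
pH = 5.86 + (+1.760) = 7.62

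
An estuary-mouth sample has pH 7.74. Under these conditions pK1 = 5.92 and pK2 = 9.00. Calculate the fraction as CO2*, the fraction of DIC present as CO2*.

α₀ = 0.0141

α₀ = 1 / (1 + K1/[H⁺] + K1K2/[H⁺]²) = 1 / (1 + 10^+1.82 + 10^+0.56)
   = 1 / (1 + 66.069 + 3.6308) = 1/70.700 = 0.01414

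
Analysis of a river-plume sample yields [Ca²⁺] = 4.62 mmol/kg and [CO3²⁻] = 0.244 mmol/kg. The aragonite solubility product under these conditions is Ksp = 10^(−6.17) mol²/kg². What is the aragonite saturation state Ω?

Ksp = 10^(−6.17) = 6.761×10^-7
Ω = [Ca²⁺][CO3²⁻]/Ksp = (4.62×10^-3)(0.244×10^-3) / 6.761×10^-7 = 1.67

Ω = 1.67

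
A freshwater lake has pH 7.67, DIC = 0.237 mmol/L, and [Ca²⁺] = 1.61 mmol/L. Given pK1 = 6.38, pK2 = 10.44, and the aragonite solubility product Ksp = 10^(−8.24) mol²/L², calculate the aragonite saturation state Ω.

α₂ = 1 / (1 + [H⁺]/K2 + [H⁺]²/(K1K2)) = 1 / (1 + 10^+2.77 + 10^+1.48)
   = 1 / (1 + 588.84 + 30.200) = 1/620.04 = 0.001613
[CO3²⁻] = α₂ × DIC = 0.001613 × 0.237 = 0.0003822 mmol/L = 0.3822 μmol/L
Ksp = 10^(−8.24) = 5.754×10^-9
Ω = [Ca²⁺][CO3²⁻]/Ksp = (1.61×10^-3)(3.822×10^-7) / 5.754×10^-9 = 0.107

Ω = 0.107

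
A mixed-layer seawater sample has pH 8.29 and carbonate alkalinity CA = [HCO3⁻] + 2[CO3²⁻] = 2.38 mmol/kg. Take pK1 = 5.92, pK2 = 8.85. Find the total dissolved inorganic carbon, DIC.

CA = [HCO3⁻] + 2[CO3²⁻] = (α₁ + 2α₂)·DIC
At pH 8.29: [H⁺]/K1 = 10^-2.37 = 0.0042658, K2/[H⁺] = 10^-0.56 = 0.27542
α₁ = 1/(1 + 0.0042658 + 0.27542) = 1/1.2797 = 0.7814; α₂ = α₁·K2/[H⁺] = 0.2152
α₁ + 2α₂ = 1.2119
DIC = CA / (α₁ + 2α₂) = 2.38 / 1.2119 = 1.96 mmol/kg

DIC = 1.96 mmol/kg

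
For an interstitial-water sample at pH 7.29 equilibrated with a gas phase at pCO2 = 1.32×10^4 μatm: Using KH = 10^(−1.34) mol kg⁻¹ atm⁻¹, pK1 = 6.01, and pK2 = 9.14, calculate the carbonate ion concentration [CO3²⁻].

[CO2*] = KH · pCO2 = 10^(−1.34) × 1.32×10^4×10^-6 = 6.034×10^-4 mol/kg
α₀ = 1/(1 + K1/[H⁺] + K1K2/[H⁺]²) = 1/(1 + 10^+1.28 + 10^-0.57) = 0.04920
DIC = [CO2*]/α₀ = 6.034×10^-4 / 0.04920 = 12.26 mmol/kg
[CO3²⁻] = α₂·DIC; α₂ = 0.01324, so [CO3²⁻] = 0.01324 × 12.26 = 0.162 mmol/kg

[CO3²⁻] = 0.162 mmol/kg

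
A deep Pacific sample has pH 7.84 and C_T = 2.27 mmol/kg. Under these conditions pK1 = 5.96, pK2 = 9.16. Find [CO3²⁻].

α₂ = 1 / (1 + [H⁺]/K2 + [H⁺]²/(K1K2)) = 1 / (1 + 10^+1.32 + 10^-0.56)
   = 1 / (1 + 20.893 + 0.27542) = 1/22.168 = 0.04511
[CO3²⁻] = α₂ × DIC = 0.04511 × 2.27 = 0.102 mmol/kg

[CO3²⁻] = 0.102 mmol/kg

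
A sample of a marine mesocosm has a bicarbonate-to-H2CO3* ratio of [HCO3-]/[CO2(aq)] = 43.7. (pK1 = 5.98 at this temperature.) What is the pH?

pH = 7.62

From K1 = [H⁺][HCO3-]/[CO2(aq)]:  pH = pK1 + log₁₀([HCO3-]/[CO2(aq)])
log₁₀(43.7) = +1.640
pH = 5.98 + (+1.640) = 7.62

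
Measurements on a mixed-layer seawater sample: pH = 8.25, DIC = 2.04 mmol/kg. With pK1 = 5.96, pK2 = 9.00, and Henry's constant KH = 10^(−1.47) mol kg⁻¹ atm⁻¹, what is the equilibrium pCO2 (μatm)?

pCO2 = 261 μatm

α₀ = 1 / (1 + K1/[H⁺] + K1K2/[H⁺]²) = 1 / (1 + 10^+2.29 + 10^+1.54)
   = 1 / (1 + 194.98 + 34.674) = 1/230.66 = 0.004335
[CO2*] = α₀ × DIC = 0.004335 × 2.04 = 0.008844 mmol/kg = 8.844 μmol/kg
pCO2 = [CO2*]/KH = 8.844×10^-6 / 3.388×10^-2 = 261 μatm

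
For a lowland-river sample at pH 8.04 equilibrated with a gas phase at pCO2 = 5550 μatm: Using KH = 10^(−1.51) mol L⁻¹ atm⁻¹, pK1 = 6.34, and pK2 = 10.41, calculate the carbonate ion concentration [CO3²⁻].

[CO2*] = KH · pCO2 = 10^(−1.51) × 5550×10^-6 = 1.715×10^-4 mol/L
α₀ = 1/(1 + K1/[H⁺] + K1K2/[H⁺]²) = 1/(1 + 10^+1.70 + 10^-0.67) = 0.01948
DIC = [CO2*]/α₀ = 1.715×10^-4 / 0.01948 = 8.804 mmol/L
[CO3²⁻] = α₂·DIC; α₂ = 0.004165, so [CO3²⁻] = 0.004165 × 8.804 = 0.0367 mmol/L

[CO3²⁻] = 0.0367 mmol/L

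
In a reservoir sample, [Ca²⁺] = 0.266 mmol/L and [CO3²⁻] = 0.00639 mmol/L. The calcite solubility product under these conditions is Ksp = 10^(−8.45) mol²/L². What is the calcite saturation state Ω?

Ksp = 10^(−8.45) = 3.548×10^-9
Ω = [Ca²⁺][CO3²⁻]/Ksp = (0.266×10^-3)(0.00639×10^-3) / 3.548×10^-9 = 0.479

Ω = 0.479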